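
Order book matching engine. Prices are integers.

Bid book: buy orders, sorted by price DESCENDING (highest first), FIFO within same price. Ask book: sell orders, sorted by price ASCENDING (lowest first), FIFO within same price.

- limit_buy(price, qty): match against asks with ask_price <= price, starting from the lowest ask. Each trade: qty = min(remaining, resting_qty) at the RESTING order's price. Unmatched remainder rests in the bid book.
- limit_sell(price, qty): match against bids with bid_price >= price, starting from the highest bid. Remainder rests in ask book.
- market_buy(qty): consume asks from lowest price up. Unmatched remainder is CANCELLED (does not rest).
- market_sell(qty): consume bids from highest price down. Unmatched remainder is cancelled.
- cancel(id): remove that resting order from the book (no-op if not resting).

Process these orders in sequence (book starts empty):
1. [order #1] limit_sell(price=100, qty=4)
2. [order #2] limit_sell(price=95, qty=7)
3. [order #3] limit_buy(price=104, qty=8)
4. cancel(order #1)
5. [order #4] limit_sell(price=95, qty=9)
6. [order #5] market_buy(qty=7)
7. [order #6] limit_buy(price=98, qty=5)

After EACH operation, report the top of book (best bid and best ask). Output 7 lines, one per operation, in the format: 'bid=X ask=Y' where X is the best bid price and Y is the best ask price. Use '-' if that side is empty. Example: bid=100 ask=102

Answer: bid=- ask=100
bid=- ask=95
bid=- ask=100
bid=- ask=-
bid=- ask=95
bid=- ask=95
bid=98 ask=-

Derivation:
After op 1 [order #1] limit_sell(price=100, qty=4): fills=none; bids=[-] asks=[#1:4@100]
After op 2 [order #2] limit_sell(price=95, qty=7): fills=none; bids=[-] asks=[#2:7@95 #1:4@100]
After op 3 [order #3] limit_buy(price=104, qty=8): fills=#3x#2:7@95 #3x#1:1@100; bids=[-] asks=[#1:3@100]
After op 4 cancel(order #1): fills=none; bids=[-] asks=[-]
After op 5 [order #4] limit_sell(price=95, qty=9): fills=none; bids=[-] asks=[#4:9@95]
After op 6 [order #5] market_buy(qty=7): fills=#5x#4:7@95; bids=[-] asks=[#4:2@95]
After op 7 [order #6] limit_buy(price=98, qty=5): fills=#6x#4:2@95; bids=[#6:3@98] asks=[-]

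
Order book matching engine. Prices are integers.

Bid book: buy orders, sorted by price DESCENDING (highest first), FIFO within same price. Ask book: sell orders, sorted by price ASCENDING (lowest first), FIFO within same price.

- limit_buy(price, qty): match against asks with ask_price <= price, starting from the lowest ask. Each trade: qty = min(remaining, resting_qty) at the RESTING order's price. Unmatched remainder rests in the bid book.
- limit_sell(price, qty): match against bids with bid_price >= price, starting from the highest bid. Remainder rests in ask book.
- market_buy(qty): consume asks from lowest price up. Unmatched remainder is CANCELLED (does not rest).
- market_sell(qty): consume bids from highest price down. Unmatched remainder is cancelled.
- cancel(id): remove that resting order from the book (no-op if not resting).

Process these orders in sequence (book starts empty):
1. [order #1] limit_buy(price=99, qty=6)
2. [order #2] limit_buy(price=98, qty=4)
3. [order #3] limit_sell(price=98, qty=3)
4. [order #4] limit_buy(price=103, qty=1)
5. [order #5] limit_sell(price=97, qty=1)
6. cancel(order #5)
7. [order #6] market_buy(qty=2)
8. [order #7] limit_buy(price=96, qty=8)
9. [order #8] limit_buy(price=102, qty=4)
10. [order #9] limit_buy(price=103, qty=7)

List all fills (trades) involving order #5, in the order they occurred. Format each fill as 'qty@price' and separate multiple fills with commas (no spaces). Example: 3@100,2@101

Answer: 1@103

Derivation:
After op 1 [order #1] limit_buy(price=99, qty=6): fills=none; bids=[#1:6@99] asks=[-]
After op 2 [order #2] limit_buy(price=98, qty=4): fills=none; bids=[#1:6@99 #2:4@98] asks=[-]
After op 3 [order #3] limit_sell(price=98, qty=3): fills=#1x#3:3@99; bids=[#1:3@99 #2:4@98] asks=[-]
After op 4 [order #4] limit_buy(price=103, qty=1): fills=none; bids=[#4:1@103 #1:3@99 #2:4@98] asks=[-]
After op 5 [order #5] limit_sell(price=97, qty=1): fills=#4x#5:1@103; bids=[#1:3@99 #2:4@98] asks=[-]
After op 6 cancel(order #5): fills=none; bids=[#1:3@99 #2:4@98] asks=[-]
After op 7 [order #6] market_buy(qty=2): fills=none; bids=[#1:3@99 #2:4@98] asks=[-]
After op 8 [order #7] limit_buy(price=96, qty=8): fills=none; bids=[#1:3@99 #2:4@98 #7:8@96] asks=[-]
After op 9 [order #8] limit_buy(price=102, qty=4): fills=none; bids=[#8:4@102 #1:3@99 #2:4@98 #7:8@96] asks=[-]
After op 10 [order #9] limit_buy(price=103, qty=7): fills=none; bids=[#9:7@103 #8:4@102 #1:3@99 #2:4@98 #7:8@96] asks=[-]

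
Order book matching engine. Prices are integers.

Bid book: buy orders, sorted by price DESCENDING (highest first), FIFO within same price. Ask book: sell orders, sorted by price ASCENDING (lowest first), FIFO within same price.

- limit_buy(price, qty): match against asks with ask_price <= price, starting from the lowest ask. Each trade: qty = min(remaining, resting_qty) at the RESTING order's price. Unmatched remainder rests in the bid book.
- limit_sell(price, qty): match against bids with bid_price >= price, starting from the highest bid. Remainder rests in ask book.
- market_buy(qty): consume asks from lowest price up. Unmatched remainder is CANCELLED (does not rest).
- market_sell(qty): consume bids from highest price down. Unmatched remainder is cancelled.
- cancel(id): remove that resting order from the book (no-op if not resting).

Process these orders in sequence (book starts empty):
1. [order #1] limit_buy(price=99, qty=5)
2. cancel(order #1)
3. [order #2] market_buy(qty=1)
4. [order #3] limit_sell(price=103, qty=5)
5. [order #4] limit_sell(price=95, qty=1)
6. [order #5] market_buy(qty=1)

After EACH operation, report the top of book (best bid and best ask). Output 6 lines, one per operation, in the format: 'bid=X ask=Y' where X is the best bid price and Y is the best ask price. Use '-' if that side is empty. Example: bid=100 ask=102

After op 1 [order #1] limit_buy(price=99, qty=5): fills=none; bids=[#1:5@99] asks=[-]
After op 2 cancel(order #1): fills=none; bids=[-] asks=[-]
After op 3 [order #2] market_buy(qty=1): fills=none; bids=[-] asks=[-]
After op 4 [order #3] limit_sell(price=103, qty=5): fills=none; bids=[-] asks=[#3:5@103]
After op 5 [order #4] limit_sell(price=95, qty=1): fills=none; bids=[-] asks=[#4:1@95 #3:5@103]
After op 6 [order #5] market_buy(qty=1): fills=#5x#4:1@95; bids=[-] asks=[#3:5@103]

Answer: bid=99 ask=-
bid=- ask=-
bid=- ask=-
bid=- ask=103
bid=- ask=95
bid=- ask=103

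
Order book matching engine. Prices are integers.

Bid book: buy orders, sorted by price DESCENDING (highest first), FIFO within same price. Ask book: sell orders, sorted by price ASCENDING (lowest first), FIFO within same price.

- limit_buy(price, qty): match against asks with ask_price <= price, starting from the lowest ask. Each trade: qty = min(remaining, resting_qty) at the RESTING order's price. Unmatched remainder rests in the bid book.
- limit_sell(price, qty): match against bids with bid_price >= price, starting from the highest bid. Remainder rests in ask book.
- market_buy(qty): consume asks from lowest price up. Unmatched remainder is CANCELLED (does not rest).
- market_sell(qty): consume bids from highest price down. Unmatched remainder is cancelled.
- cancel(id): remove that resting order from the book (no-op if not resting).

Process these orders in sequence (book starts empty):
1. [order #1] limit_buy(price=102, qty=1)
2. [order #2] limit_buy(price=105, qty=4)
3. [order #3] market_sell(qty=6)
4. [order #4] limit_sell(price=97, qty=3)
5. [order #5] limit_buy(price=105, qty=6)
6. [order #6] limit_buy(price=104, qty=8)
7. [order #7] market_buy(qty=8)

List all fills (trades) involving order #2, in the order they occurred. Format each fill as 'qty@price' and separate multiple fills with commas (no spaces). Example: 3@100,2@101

After op 1 [order #1] limit_buy(price=102, qty=1): fills=none; bids=[#1:1@102] asks=[-]
After op 2 [order #2] limit_buy(price=105, qty=4): fills=none; bids=[#2:4@105 #1:1@102] asks=[-]
After op 3 [order #3] market_sell(qty=6): fills=#2x#3:4@105 #1x#3:1@102; bids=[-] asks=[-]
After op 4 [order #4] limit_sell(price=97, qty=3): fills=none; bids=[-] asks=[#4:3@97]
After op 5 [order #5] limit_buy(price=105, qty=6): fills=#5x#4:3@97; bids=[#5:3@105] asks=[-]
After op 6 [order #6] limit_buy(price=104, qty=8): fills=none; bids=[#5:3@105 #6:8@104] asks=[-]
After op 7 [order #7] market_buy(qty=8): fills=none; bids=[#5:3@105 #6:8@104] asks=[-]

Answer: 4@105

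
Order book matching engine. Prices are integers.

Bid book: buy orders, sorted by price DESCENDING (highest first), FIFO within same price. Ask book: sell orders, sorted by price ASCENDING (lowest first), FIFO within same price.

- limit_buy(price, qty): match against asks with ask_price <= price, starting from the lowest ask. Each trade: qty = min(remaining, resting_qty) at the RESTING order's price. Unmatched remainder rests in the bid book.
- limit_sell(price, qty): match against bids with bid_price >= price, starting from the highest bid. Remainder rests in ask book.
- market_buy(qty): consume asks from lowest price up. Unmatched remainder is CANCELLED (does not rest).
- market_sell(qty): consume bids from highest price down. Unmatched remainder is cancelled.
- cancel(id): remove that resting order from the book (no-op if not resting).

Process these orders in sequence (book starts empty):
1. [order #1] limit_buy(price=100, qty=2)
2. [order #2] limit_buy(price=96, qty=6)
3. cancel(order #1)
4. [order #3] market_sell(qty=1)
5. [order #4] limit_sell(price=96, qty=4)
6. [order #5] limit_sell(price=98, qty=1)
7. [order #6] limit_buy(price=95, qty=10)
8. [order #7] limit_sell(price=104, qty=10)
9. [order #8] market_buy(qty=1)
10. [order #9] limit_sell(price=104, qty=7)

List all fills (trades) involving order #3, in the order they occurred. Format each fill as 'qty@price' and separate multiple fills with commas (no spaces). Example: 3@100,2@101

After op 1 [order #1] limit_buy(price=100, qty=2): fills=none; bids=[#1:2@100] asks=[-]
After op 2 [order #2] limit_buy(price=96, qty=6): fills=none; bids=[#1:2@100 #2:6@96] asks=[-]
After op 3 cancel(order #1): fills=none; bids=[#2:6@96] asks=[-]
After op 4 [order #3] market_sell(qty=1): fills=#2x#3:1@96; bids=[#2:5@96] asks=[-]
After op 5 [order #4] limit_sell(price=96, qty=4): fills=#2x#4:4@96; bids=[#2:1@96] asks=[-]
After op 6 [order #5] limit_sell(price=98, qty=1): fills=none; bids=[#2:1@96] asks=[#5:1@98]
After op 7 [order #6] limit_buy(price=95, qty=10): fills=none; bids=[#2:1@96 #6:10@95] asks=[#5:1@98]
After op 8 [order #7] limit_sell(price=104, qty=10): fills=none; bids=[#2:1@96 #6:10@95] asks=[#5:1@98 #7:10@104]
After op 9 [order #8] market_buy(qty=1): fills=#8x#5:1@98; bids=[#2:1@96 #6:10@95] asks=[#7:10@104]
After op 10 [order #9] limit_sell(price=104, qty=7): fills=none; bids=[#2:1@96 #6:10@95] asks=[#7:10@104 #9:7@104]

Answer: 1@96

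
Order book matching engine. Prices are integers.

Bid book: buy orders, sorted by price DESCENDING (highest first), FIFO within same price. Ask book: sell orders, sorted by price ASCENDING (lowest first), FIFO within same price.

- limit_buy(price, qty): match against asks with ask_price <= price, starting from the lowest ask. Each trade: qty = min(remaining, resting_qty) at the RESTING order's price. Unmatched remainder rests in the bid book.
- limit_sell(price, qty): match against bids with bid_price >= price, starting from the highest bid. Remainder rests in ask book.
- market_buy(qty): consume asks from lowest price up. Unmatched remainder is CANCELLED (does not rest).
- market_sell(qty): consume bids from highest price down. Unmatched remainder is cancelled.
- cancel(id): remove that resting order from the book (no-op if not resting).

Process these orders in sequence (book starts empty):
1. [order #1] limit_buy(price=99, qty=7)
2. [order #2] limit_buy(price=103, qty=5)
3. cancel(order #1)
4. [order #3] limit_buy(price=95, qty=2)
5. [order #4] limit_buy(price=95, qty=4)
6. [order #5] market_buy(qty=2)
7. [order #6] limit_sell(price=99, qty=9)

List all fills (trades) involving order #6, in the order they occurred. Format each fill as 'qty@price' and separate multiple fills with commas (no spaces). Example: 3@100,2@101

After op 1 [order #1] limit_buy(price=99, qty=7): fills=none; bids=[#1:7@99] asks=[-]
After op 2 [order #2] limit_buy(price=103, qty=5): fills=none; bids=[#2:5@103 #1:7@99] asks=[-]
After op 3 cancel(order #1): fills=none; bids=[#2:5@103] asks=[-]
After op 4 [order #3] limit_buy(price=95, qty=2): fills=none; bids=[#2:5@103 #3:2@95] asks=[-]
After op 5 [order #4] limit_buy(price=95, qty=4): fills=none; bids=[#2:5@103 #3:2@95 #4:4@95] asks=[-]
After op 6 [order #5] market_buy(qty=2): fills=none; bids=[#2:5@103 #3:2@95 #4:4@95] asks=[-]
After op 7 [order #6] limit_sell(price=99, qty=9): fills=#2x#6:5@103; bids=[#3:2@95 #4:4@95] asks=[#6:4@99]

Answer: 5@103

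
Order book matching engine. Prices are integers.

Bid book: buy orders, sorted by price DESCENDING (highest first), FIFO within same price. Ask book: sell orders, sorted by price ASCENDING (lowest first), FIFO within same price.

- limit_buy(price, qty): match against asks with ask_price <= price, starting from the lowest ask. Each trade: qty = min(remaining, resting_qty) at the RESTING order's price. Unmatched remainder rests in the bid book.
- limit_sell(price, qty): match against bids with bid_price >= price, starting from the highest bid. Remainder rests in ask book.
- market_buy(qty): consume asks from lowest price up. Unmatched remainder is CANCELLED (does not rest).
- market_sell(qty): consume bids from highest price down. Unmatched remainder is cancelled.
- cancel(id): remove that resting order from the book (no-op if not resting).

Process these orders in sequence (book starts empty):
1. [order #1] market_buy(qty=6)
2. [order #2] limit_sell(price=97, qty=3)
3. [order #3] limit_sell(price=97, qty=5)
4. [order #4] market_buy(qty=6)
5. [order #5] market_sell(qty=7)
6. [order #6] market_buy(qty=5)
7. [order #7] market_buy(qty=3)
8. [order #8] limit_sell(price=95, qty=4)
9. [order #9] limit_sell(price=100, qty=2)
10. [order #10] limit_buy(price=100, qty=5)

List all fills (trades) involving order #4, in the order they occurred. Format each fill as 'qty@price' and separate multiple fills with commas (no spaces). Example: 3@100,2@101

Answer: 3@97,3@97

Derivation:
After op 1 [order #1] market_buy(qty=6): fills=none; bids=[-] asks=[-]
After op 2 [order #2] limit_sell(price=97, qty=3): fills=none; bids=[-] asks=[#2:3@97]
After op 3 [order #3] limit_sell(price=97, qty=5): fills=none; bids=[-] asks=[#2:3@97 #3:5@97]
After op 4 [order #4] market_buy(qty=6): fills=#4x#2:3@97 #4x#3:3@97; bids=[-] asks=[#3:2@97]
After op 5 [order #5] market_sell(qty=7): fills=none; bids=[-] asks=[#3:2@97]
After op 6 [order #6] market_buy(qty=5): fills=#6x#3:2@97; bids=[-] asks=[-]
After op 7 [order #7] market_buy(qty=3): fills=none; bids=[-] asks=[-]
After op 8 [order #8] limit_sell(price=95, qty=4): fills=none; bids=[-] asks=[#8:4@95]
After op 9 [order #9] limit_sell(price=100, qty=2): fills=none; bids=[-] asks=[#8:4@95 #9:2@100]
After op 10 [order #10] limit_buy(price=100, qty=5): fills=#10x#8:4@95 #10x#9:1@100; bids=[-] asks=[#9:1@100]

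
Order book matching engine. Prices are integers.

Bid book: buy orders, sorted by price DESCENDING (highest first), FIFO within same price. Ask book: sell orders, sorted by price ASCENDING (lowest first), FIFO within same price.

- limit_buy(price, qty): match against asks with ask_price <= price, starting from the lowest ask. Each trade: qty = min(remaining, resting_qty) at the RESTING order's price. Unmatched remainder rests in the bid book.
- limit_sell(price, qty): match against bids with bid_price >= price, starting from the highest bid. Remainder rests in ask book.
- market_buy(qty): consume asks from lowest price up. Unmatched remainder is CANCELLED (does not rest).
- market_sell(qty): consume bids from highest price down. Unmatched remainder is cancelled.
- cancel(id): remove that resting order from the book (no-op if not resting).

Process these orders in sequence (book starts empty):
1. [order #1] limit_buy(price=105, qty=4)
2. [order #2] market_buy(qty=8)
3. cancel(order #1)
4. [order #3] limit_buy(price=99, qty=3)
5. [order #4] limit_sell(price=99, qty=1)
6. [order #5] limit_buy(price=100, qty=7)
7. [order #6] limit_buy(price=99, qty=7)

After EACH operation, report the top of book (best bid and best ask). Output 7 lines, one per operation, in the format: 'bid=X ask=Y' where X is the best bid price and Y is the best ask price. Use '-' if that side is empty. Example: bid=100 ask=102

Answer: bid=105 ask=-
bid=105 ask=-
bid=- ask=-
bid=99 ask=-
bid=99 ask=-
bid=100 ask=-
bid=100 ask=-

Derivation:
After op 1 [order #1] limit_buy(price=105, qty=4): fills=none; bids=[#1:4@105] asks=[-]
After op 2 [order #2] market_buy(qty=8): fills=none; bids=[#1:4@105] asks=[-]
After op 3 cancel(order #1): fills=none; bids=[-] asks=[-]
After op 4 [order #3] limit_buy(price=99, qty=3): fills=none; bids=[#3:3@99] asks=[-]
After op 5 [order #4] limit_sell(price=99, qty=1): fills=#3x#4:1@99; bids=[#3:2@99] asks=[-]
After op 6 [order #5] limit_buy(price=100, qty=7): fills=none; bids=[#5:7@100 #3:2@99] asks=[-]
After op 7 [order #6] limit_buy(price=99, qty=7): fills=none; bids=[#5:7@100 #3:2@99 #6:7@99] asks=[-]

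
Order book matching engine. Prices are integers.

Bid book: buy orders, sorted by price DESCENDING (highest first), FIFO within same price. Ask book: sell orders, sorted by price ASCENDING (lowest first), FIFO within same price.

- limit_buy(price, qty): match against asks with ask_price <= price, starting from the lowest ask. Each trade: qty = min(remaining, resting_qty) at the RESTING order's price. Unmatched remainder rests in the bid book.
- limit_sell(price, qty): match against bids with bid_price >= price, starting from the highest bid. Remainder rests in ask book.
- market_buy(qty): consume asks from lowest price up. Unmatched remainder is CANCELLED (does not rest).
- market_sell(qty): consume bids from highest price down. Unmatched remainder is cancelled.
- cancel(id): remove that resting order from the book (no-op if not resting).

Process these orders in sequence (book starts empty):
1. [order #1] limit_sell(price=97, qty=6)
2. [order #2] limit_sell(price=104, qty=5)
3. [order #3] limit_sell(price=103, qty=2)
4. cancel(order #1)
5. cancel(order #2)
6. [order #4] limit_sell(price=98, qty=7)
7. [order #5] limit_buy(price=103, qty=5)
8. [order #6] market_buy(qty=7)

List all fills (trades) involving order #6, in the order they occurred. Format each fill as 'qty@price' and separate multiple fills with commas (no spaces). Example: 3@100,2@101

Answer: 2@98,2@103

Derivation:
After op 1 [order #1] limit_sell(price=97, qty=6): fills=none; bids=[-] asks=[#1:6@97]
After op 2 [order #2] limit_sell(price=104, qty=5): fills=none; bids=[-] asks=[#1:6@97 #2:5@104]
After op 3 [order #3] limit_sell(price=103, qty=2): fills=none; bids=[-] asks=[#1:6@97 #3:2@103 #2:5@104]
After op 4 cancel(order #1): fills=none; bids=[-] asks=[#3:2@103 #2:5@104]
After op 5 cancel(order #2): fills=none; bids=[-] asks=[#3:2@103]
After op 6 [order #4] limit_sell(price=98, qty=7): fills=none; bids=[-] asks=[#4:7@98 #3:2@103]
After op 7 [order #5] limit_buy(price=103, qty=5): fills=#5x#4:5@98; bids=[-] asks=[#4:2@98 #3:2@103]
After op 8 [order #6] market_buy(qty=7): fills=#6x#4:2@98 #6x#3:2@103; bids=[-] asks=[-]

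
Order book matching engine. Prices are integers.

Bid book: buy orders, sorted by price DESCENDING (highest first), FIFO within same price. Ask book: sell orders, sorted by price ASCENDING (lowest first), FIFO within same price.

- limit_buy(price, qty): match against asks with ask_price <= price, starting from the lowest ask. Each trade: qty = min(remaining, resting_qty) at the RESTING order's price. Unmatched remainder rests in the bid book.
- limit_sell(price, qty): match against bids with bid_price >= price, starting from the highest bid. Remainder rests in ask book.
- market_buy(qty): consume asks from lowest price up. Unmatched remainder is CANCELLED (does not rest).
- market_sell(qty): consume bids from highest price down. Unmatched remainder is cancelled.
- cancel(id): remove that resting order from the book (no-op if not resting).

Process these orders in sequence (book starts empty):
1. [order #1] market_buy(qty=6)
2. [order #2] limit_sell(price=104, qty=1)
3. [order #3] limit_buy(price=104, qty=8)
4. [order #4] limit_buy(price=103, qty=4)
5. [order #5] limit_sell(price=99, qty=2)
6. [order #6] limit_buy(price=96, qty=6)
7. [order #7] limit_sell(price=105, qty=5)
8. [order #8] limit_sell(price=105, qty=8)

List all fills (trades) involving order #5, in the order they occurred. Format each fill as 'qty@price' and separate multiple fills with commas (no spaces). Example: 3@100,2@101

Answer: 2@104

Derivation:
After op 1 [order #1] market_buy(qty=6): fills=none; bids=[-] asks=[-]
After op 2 [order #2] limit_sell(price=104, qty=1): fills=none; bids=[-] asks=[#2:1@104]
After op 3 [order #3] limit_buy(price=104, qty=8): fills=#3x#2:1@104; bids=[#3:7@104] asks=[-]
After op 4 [order #4] limit_buy(price=103, qty=4): fills=none; bids=[#3:7@104 #4:4@103] asks=[-]
After op 5 [order #5] limit_sell(price=99, qty=2): fills=#3x#5:2@104; bids=[#3:5@104 #4:4@103] asks=[-]
After op 6 [order #6] limit_buy(price=96, qty=6): fills=none; bids=[#3:5@104 #4:4@103 #6:6@96] asks=[-]
After op 7 [order #7] limit_sell(price=105, qty=5): fills=none; bids=[#3:5@104 #4:4@103 #6:6@96] asks=[#7:5@105]
After op 8 [order #8] limit_sell(price=105, qty=8): fills=none; bids=[#3:5@104 #4:4@103 #6:6@96] asks=[#7:5@105 #8:8@105]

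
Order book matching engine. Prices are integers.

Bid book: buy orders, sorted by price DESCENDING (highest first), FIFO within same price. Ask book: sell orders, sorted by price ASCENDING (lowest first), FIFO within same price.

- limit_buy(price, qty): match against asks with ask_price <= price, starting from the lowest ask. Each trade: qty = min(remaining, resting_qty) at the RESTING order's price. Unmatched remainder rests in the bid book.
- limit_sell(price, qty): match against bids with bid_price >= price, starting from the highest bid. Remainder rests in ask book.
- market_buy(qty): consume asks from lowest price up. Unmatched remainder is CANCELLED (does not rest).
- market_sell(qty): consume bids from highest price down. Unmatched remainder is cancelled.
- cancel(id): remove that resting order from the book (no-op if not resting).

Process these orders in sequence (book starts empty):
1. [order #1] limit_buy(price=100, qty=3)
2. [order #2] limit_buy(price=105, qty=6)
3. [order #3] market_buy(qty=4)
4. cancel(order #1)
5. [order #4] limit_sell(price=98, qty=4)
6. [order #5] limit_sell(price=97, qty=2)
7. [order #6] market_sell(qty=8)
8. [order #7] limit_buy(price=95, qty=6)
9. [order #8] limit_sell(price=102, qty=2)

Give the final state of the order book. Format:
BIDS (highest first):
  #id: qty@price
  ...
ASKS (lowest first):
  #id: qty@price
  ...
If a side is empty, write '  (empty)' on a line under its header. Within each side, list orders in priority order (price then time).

Answer: BIDS (highest first):
  #7: 6@95
ASKS (lowest first):
  #8: 2@102

Derivation:
After op 1 [order #1] limit_buy(price=100, qty=3): fills=none; bids=[#1:3@100] asks=[-]
After op 2 [order #2] limit_buy(price=105, qty=6): fills=none; bids=[#2:6@105 #1:3@100] asks=[-]
After op 3 [order #3] market_buy(qty=4): fills=none; bids=[#2:6@105 #1:3@100] asks=[-]
After op 4 cancel(order #1): fills=none; bids=[#2:6@105] asks=[-]
After op 5 [order #4] limit_sell(price=98, qty=4): fills=#2x#4:4@105; bids=[#2:2@105] asks=[-]
After op 6 [order #5] limit_sell(price=97, qty=2): fills=#2x#5:2@105; bids=[-] asks=[-]
After op 7 [order #6] market_sell(qty=8): fills=none; bids=[-] asks=[-]
After op 8 [order #7] limit_buy(price=95, qty=6): fills=none; bids=[#7:6@95] asks=[-]
After op 9 [order #8] limit_sell(price=102, qty=2): fills=none; bids=[#7:6@95] asks=[#8:2@102]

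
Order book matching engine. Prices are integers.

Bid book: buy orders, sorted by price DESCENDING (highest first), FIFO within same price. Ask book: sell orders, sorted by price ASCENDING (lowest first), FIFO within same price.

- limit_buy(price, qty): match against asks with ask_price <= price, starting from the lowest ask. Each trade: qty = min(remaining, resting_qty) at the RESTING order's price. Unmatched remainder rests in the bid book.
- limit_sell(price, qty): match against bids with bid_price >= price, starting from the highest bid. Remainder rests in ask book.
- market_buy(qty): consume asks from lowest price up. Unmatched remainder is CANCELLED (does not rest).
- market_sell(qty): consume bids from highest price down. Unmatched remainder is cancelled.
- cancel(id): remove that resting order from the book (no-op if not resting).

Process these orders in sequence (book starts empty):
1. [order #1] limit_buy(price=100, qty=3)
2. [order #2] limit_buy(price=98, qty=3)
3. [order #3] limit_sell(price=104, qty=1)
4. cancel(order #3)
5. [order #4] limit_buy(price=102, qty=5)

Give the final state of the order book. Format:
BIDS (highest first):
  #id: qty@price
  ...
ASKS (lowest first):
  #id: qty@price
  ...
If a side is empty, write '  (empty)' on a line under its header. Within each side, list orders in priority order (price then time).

After op 1 [order #1] limit_buy(price=100, qty=3): fills=none; bids=[#1:3@100] asks=[-]
After op 2 [order #2] limit_buy(price=98, qty=3): fills=none; bids=[#1:3@100 #2:3@98] asks=[-]
After op 3 [order #3] limit_sell(price=104, qty=1): fills=none; bids=[#1:3@100 #2:3@98] asks=[#3:1@104]
After op 4 cancel(order #3): fills=none; bids=[#1:3@100 #2:3@98] asks=[-]
After op 5 [order #4] limit_buy(price=102, qty=5): fills=none; bids=[#4:5@102 #1:3@100 #2:3@98] asks=[-]

Answer: BIDS (highest first):
  #4: 5@102
  #1: 3@100
  #2: 3@98
ASKS (lowest first):
  (empty)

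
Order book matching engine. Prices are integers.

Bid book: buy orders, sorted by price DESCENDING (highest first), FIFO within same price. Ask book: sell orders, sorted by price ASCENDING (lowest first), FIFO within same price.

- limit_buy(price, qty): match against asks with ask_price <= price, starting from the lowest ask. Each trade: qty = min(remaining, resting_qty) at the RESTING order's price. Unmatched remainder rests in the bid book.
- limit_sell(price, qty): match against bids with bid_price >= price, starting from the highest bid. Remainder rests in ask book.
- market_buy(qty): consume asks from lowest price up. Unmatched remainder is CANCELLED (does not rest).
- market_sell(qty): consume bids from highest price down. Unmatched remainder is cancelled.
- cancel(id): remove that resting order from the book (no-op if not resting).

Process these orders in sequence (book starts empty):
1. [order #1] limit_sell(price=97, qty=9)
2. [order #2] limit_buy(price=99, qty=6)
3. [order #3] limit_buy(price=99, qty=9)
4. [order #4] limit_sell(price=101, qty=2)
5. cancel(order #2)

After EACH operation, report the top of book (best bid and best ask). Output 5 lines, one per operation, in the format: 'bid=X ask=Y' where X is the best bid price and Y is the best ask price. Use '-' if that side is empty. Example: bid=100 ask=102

Answer: bid=- ask=97
bid=- ask=97
bid=99 ask=-
bid=99 ask=101
bid=99 ask=101

Derivation:
After op 1 [order #1] limit_sell(price=97, qty=9): fills=none; bids=[-] asks=[#1:9@97]
After op 2 [order #2] limit_buy(price=99, qty=6): fills=#2x#1:6@97; bids=[-] asks=[#1:3@97]
After op 3 [order #3] limit_buy(price=99, qty=9): fills=#3x#1:3@97; bids=[#3:6@99] asks=[-]
After op 4 [order #4] limit_sell(price=101, qty=2): fills=none; bids=[#3:6@99] asks=[#4:2@101]
After op 5 cancel(order #2): fills=none; bids=[#3:6@99] asks=[#4:2@101]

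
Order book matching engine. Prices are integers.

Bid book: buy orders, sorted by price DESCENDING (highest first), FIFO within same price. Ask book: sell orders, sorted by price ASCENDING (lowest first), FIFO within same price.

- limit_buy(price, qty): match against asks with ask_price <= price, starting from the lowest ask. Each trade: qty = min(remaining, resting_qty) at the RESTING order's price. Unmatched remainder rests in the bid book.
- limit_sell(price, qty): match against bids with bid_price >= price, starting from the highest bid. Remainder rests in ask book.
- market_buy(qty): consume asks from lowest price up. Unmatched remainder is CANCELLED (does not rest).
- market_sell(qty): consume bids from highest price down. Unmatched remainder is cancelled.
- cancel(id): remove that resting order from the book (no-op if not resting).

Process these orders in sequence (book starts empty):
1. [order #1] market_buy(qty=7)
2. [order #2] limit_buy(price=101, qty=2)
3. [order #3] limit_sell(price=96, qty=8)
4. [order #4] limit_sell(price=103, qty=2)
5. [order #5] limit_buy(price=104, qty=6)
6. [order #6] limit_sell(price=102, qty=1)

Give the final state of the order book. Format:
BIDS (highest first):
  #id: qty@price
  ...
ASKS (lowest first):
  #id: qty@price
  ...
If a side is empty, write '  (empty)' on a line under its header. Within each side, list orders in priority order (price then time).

Answer: BIDS (highest first):
  (empty)
ASKS (lowest first):
  #6: 1@102
  #4: 2@103

Derivation:
After op 1 [order #1] market_buy(qty=7): fills=none; bids=[-] asks=[-]
After op 2 [order #2] limit_buy(price=101, qty=2): fills=none; bids=[#2:2@101] asks=[-]
After op 3 [order #3] limit_sell(price=96, qty=8): fills=#2x#3:2@101; bids=[-] asks=[#3:6@96]
After op 4 [order #4] limit_sell(price=103, qty=2): fills=none; bids=[-] asks=[#3:6@96 #4:2@103]
After op 5 [order #5] limit_buy(price=104, qty=6): fills=#5x#3:6@96; bids=[-] asks=[#4:2@103]
After op 6 [order #6] limit_sell(price=102, qty=1): fills=none; bids=[-] asks=[#6:1@102 #4:2@103]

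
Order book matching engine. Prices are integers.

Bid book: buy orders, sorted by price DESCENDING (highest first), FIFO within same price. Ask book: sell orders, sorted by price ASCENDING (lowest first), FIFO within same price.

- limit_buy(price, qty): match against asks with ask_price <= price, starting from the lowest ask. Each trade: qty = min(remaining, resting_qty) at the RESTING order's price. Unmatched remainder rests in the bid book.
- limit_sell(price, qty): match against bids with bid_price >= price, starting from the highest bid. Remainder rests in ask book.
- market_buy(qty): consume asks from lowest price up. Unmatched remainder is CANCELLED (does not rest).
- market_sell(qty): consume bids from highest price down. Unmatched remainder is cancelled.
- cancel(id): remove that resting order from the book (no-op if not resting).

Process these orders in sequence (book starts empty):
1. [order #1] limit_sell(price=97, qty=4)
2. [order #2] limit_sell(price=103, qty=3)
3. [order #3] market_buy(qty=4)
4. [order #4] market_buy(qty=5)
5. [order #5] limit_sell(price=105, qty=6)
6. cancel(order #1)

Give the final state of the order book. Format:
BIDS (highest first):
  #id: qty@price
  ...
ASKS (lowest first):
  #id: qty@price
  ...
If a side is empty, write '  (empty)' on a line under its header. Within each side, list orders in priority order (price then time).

Answer: BIDS (highest first):
  (empty)
ASKS (lowest first):
  #5: 6@105

Derivation:
After op 1 [order #1] limit_sell(price=97, qty=4): fills=none; bids=[-] asks=[#1:4@97]
After op 2 [order #2] limit_sell(price=103, qty=3): fills=none; bids=[-] asks=[#1:4@97 #2:3@103]
After op 3 [order #3] market_buy(qty=4): fills=#3x#1:4@97; bids=[-] asks=[#2:3@103]
After op 4 [order #4] market_buy(qty=5): fills=#4x#2:3@103; bids=[-] asks=[-]
After op 5 [order #5] limit_sell(price=105, qty=6): fills=none; bids=[-] asks=[#5:6@105]
After op 6 cancel(order #1): fills=none; bids=[-] asks=[#5:6@105]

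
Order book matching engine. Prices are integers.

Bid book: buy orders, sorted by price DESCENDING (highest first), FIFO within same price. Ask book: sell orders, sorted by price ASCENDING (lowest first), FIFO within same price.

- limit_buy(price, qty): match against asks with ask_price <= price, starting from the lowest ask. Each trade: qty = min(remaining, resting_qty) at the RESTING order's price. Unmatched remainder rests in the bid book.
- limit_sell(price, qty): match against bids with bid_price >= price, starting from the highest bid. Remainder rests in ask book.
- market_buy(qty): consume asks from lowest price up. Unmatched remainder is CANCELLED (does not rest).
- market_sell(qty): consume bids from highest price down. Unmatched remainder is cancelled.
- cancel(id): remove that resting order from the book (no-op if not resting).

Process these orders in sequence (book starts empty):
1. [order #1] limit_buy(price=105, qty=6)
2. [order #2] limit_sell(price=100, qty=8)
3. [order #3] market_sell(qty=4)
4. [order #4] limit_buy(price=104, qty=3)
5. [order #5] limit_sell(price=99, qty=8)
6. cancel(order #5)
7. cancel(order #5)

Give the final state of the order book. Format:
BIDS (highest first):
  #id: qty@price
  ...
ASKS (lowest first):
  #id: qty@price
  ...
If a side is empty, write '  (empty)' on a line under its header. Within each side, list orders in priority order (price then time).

Answer: BIDS (highest first):
  (empty)
ASKS (lowest first):
  (empty)

Derivation:
After op 1 [order #1] limit_buy(price=105, qty=6): fills=none; bids=[#1:6@105] asks=[-]
After op 2 [order #2] limit_sell(price=100, qty=8): fills=#1x#2:6@105; bids=[-] asks=[#2:2@100]
After op 3 [order #3] market_sell(qty=4): fills=none; bids=[-] asks=[#2:2@100]
After op 4 [order #4] limit_buy(price=104, qty=3): fills=#4x#2:2@100; bids=[#4:1@104] asks=[-]
After op 5 [order #5] limit_sell(price=99, qty=8): fills=#4x#5:1@104; bids=[-] asks=[#5:7@99]
After op 6 cancel(order #5): fills=none; bids=[-] asks=[-]
After op 7 cancel(order #5): fills=none; bids=[-] asks=[-]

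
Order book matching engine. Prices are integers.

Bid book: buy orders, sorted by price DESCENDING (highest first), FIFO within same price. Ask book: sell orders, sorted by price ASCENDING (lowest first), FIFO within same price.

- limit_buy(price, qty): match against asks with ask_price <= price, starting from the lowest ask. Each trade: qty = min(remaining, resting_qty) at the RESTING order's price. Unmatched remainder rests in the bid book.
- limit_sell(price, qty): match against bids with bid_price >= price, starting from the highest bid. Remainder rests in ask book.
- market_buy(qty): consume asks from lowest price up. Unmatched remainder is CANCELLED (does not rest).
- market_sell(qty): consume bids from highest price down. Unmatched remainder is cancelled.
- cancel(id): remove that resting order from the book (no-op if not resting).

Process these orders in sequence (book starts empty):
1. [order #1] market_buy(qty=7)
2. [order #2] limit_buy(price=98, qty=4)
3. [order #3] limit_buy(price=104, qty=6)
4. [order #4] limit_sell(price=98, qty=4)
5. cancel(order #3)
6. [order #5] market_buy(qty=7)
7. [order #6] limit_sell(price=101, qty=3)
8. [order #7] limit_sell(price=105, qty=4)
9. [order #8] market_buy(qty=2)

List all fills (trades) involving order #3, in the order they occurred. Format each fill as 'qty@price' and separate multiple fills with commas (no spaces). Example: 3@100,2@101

After op 1 [order #1] market_buy(qty=7): fills=none; bids=[-] asks=[-]
After op 2 [order #2] limit_buy(price=98, qty=4): fills=none; bids=[#2:4@98] asks=[-]
After op 3 [order #3] limit_buy(price=104, qty=6): fills=none; bids=[#3:6@104 #2:4@98] asks=[-]
After op 4 [order #4] limit_sell(price=98, qty=4): fills=#3x#4:4@104; bids=[#3:2@104 #2:4@98] asks=[-]
After op 5 cancel(order #3): fills=none; bids=[#2:4@98] asks=[-]
After op 6 [order #5] market_buy(qty=7): fills=none; bids=[#2:4@98] asks=[-]
After op 7 [order #6] limit_sell(price=101, qty=3): fills=none; bids=[#2:4@98] asks=[#6:3@101]
After op 8 [order #7] limit_sell(price=105, qty=4): fills=none; bids=[#2:4@98] asks=[#6:3@101 #7:4@105]
After op 9 [order #8] market_buy(qty=2): fills=#8x#6:2@101; bids=[#2:4@98] asks=[#6:1@101 #7:4@105]

Answer: 4@104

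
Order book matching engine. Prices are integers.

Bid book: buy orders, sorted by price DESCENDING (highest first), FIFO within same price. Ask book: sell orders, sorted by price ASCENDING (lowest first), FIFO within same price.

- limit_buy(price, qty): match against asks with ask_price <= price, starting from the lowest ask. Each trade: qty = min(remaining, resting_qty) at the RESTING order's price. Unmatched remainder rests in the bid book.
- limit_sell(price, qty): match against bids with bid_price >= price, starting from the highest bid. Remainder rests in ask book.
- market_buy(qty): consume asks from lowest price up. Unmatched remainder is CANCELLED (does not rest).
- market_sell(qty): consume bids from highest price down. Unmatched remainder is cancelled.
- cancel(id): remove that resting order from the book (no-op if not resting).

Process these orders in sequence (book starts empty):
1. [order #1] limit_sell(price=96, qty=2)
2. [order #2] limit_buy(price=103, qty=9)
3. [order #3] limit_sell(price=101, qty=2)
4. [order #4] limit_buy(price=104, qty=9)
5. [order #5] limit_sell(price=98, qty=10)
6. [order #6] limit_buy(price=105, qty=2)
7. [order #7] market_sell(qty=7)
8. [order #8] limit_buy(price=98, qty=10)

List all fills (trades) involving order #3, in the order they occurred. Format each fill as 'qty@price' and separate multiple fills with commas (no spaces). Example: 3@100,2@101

Answer: 2@103

Derivation:
After op 1 [order #1] limit_sell(price=96, qty=2): fills=none; bids=[-] asks=[#1:2@96]
After op 2 [order #2] limit_buy(price=103, qty=9): fills=#2x#1:2@96; bids=[#2:7@103] asks=[-]
After op 3 [order #3] limit_sell(price=101, qty=2): fills=#2x#3:2@103; bids=[#2:5@103] asks=[-]
After op 4 [order #4] limit_buy(price=104, qty=9): fills=none; bids=[#4:9@104 #2:5@103] asks=[-]
After op 5 [order #5] limit_sell(price=98, qty=10): fills=#4x#5:9@104 #2x#5:1@103; bids=[#2:4@103] asks=[-]
After op 6 [order #6] limit_buy(price=105, qty=2): fills=none; bids=[#6:2@105 #2:4@103] asks=[-]
After op 7 [order #7] market_sell(qty=7): fills=#6x#7:2@105 #2x#7:4@103; bids=[-] asks=[-]
After op 8 [order #8] limit_buy(price=98, qty=10): fills=none; bids=[#8:10@98] asks=[-]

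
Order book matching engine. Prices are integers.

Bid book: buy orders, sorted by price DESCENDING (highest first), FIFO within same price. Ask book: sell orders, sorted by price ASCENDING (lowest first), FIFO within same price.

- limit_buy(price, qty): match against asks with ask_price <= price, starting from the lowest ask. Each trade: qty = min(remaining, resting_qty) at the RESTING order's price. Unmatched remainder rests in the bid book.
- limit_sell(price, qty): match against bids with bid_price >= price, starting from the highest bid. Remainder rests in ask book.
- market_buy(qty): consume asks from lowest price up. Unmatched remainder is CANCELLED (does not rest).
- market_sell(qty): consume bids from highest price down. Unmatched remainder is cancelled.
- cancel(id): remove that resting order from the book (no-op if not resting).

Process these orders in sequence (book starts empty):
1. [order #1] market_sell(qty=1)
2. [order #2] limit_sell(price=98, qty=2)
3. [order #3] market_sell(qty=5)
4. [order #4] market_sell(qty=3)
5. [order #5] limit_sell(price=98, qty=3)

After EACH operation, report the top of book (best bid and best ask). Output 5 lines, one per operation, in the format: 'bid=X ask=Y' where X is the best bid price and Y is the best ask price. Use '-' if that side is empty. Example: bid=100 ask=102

After op 1 [order #1] market_sell(qty=1): fills=none; bids=[-] asks=[-]
After op 2 [order #2] limit_sell(price=98, qty=2): fills=none; bids=[-] asks=[#2:2@98]
After op 3 [order #3] market_sell(qty=5): fills=none; bids=[-] asks=[#2:2@98]
After op 4 [order #4] market_sell(qty=3): fills=none; bids=[-] asks=[#2:2@98]
After op 5 [order #5] limit_sell(price=98, qty=3): fills=none; bids=[-] asks=[#2:2@98 #5:3@98]

Answer: bid=- ask=-
bid=- ask=98
bid=- ask=98
bid=- ask=98
bid=- ask=98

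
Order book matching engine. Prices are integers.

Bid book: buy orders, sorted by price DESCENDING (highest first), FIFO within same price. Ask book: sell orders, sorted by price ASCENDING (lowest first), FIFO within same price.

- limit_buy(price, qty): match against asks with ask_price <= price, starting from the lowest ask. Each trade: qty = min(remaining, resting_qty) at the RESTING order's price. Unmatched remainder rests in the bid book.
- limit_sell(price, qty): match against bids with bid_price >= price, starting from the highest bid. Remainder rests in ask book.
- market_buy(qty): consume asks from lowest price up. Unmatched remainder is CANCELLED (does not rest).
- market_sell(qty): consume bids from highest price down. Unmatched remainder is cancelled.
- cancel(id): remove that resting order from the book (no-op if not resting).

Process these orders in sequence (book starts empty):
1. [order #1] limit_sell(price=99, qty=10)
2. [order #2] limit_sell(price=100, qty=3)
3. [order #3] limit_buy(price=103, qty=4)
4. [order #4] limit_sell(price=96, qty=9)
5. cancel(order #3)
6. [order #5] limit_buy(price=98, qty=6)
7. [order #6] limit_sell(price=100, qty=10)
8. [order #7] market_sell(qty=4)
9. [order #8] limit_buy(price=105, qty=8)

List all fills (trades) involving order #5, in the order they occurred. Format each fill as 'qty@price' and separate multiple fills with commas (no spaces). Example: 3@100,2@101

Answer: 6@96

Derivation:
After op 1 [order #1] limit_sell(price=99, qty=10): fills=none; bids=[-] asks=[#1:10@99]
After op 2 [order #2] limit_sell(price=100, qty=3): fills=none; bids=[-] asks=[#1:10@99 #2:3@100]
After op 3 [order #3] limit_buy(price=103, qty=4): fills=#3x#1:4@99; bids=[-] asks=[#1:6@99 #2:3@100]
After op 4 [order #4] limit_sell(price=96, qty=9): fills=none; bids=[-] asks=[#4:9@96 #1:6@99 #2:3@100]
After op 5 cancel(order #3): fills=none; bids=[-] asks=[#4:9@96 #1:6@99 #2:3@100]
After op 6 [order #5] limit_buy(price=98, qty=6): fills=#5x#4:6@96; bids=[-] asks=[#4:3@96 #1:6@99 #2:3@100]
After op 7 [order #6] limit_sell(price=100, qty=10): fills=none; bids=[-] asks=[#4:3@96 #1:6@99 #2:3@100 #6:10@100]
After op 8 [order #7] market_sell(qty=4): fills=none; bids=[-] asks=[#4:3@96 #1:6@99 #2:3@100 #6:10@100]
After op 9 [order #8] limit_buy(price=105, qty=8): fills=#8x#4:3@96 #8x#1:5@99; bids=[-] asks=[#1:1@99 #2:3@100 #6:10@100]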